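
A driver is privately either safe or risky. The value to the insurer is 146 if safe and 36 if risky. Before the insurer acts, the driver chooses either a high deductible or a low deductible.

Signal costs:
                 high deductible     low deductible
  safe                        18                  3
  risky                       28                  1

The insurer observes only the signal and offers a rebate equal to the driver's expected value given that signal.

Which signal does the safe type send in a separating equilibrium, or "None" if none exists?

Try safe → high deductible, risky → low deductible:
  If types separate, high deductible earns payment 146 and low deductible earns 36.
  Safe: high deductible gives 146 − 18 = 128; low deductible gives 36 − 3 = 33. No deviation. ✓
  Risky: low deductible gives 36 − 1 = 35; high deductible gives 146 − 28 = 118. Would deviate. ✗
Try safe → low deductible, risky → high deductible:
  If types separate, low deductible earns payment 146 and high deductible earns 36.
  Safe: low deductible gives 146 − 3 = 143; high deductible gives 36 − 18 = 18. No deviation. ✓
  Risky: high deductible gives 36 − 28 = 8; low deductible gives 146 − 1 = 145. Would deviate. ✗
Neither assignment is incentive-compatible.

None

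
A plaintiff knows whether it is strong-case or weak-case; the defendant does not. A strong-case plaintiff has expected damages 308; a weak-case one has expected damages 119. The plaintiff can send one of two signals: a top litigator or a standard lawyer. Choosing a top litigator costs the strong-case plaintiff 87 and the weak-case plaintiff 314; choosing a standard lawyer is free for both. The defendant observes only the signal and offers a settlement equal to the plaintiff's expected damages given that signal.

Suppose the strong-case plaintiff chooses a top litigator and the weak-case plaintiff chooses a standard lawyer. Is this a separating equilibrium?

Yes

If types separate, top litigator earns payment 308 and standard lawyer earns 119.
Strong-case: top litigator gives 308 − 87 = 221; standard lawyer gives 119 − 0 = 119. No deviation. ✓
Weak-case: standard lawyer gives 119 − 0 = 119; top litigator gives 308 − 314 = -6. No deviation. ✓
Neither type gains from mimicking the other.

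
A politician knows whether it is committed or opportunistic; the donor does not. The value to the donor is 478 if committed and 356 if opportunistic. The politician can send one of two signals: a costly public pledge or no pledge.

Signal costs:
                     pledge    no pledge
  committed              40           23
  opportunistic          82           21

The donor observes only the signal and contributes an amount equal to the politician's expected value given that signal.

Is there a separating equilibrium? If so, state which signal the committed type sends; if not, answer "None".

None

Try committed → pledge, opportunistic → no pledge:
  If types separate, pledge earns payment 478 and no pledge earns 356.
  Committed: pledge gives 478 − 40 = 438; no pledge gives 356 − 23 = 333. No deviation. ✓
  Opportunistic: no pledge gives 356 − 21 = 335; pledge gives 478 − 82 = 396. Would deviate. ✗
Try committed → no pledge, opportunistic → pledge:
  If types separate, no pledge earns payment 478 and pledge earns 356.
  Committed: no pledge gives 478 − 23 = 455; pledge gives 356 − 40 = 316. No deviation. ✓
  Opportunistic: pledge gives 356 − 82 = 274; no pledge gives 478 − 21 = 457. Would deviate. ✗
Neither assignment is incentive-compatible.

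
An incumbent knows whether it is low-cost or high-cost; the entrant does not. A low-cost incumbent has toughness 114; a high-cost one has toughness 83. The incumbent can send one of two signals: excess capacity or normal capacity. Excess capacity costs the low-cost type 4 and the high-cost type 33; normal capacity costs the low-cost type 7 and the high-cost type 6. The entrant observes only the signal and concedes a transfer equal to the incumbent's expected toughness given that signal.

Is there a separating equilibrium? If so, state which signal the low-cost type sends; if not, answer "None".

Try low-cost → excess capacity, high-cost → normal capacity:
  If types separate, excess capacity earns payment 114 and normal capacity earns 83.
  Low-cost: excess capacity gives 114 − 4 = 110; normal capacity gives 83 − 7 = 76. No deviation. ✓
  High-cost: normal capacity gives 83 − 6 = 77; excess capacity gives 114 − 33 = 81. Would deviate. ✗
Try low-cost → normal capacity, high-cost → excess capacity:
  If types separate, normal capacity earns payment 114 and excess capacity earns 83.
  Low-cost: normal capacity gives 114 − 7 = 107; excess capacity gives 83 − 4 = 79. No deviation. ✓
  High-cost: excess capacity gives 83 − 33 = 50; normal capacity gives 114 − 6 = 108. Would deviate. ✗
Neither assignment is incentive-compatible.

None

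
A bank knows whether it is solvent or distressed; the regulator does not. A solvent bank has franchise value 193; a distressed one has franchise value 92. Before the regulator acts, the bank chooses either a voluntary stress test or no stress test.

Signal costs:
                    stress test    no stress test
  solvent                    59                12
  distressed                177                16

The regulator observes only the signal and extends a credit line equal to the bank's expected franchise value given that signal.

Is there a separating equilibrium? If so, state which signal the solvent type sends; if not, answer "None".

Try solvent → stress test, distressed → no stress test:
  If types separate, stress test earns payment 193 and no stress test earns 92.
  Solvent: stress test gives 193 − 59 = 134; no stress test gives 92 − 12 = 80. No deviation. ✓
  Distressed: no stress test gives 92 − 16 = 76; stress test gives 193 − 177 = 16. No deviation. ✓
Both hold — the solvent type sends stress test.

stress test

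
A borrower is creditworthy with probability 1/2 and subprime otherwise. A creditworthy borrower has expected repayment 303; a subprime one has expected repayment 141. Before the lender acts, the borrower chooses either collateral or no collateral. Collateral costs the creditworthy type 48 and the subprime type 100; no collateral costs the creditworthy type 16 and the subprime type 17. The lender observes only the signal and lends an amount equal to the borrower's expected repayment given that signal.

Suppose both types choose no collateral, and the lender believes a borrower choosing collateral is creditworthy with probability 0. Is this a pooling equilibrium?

At the pooled signal (no collateral) the lender holds the prior 1/2 and pays 1/2·303 + 1/2·141 = 222. Off-path (collateral) belief 0 gives 0·303 + 1·141 = 141.
Creditworthy: no collateral gives 222 − 16 = 206; collateral gives 141 − 48 = 93. Stays. ✓
Subprime: no collateral gives 222 − 17 = 205; collateral gives 141 − 100 = 41. Stays. ✓

Yes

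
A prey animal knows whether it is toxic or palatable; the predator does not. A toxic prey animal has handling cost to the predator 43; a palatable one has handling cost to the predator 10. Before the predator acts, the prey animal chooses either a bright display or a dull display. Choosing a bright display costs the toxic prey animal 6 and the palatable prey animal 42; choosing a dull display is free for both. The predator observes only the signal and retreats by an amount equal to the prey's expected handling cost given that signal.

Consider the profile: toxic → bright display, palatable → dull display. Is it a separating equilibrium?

Under separation the predator infers type exactly: bright display → toxic (pays 43), dull display → palatable (pays 10).
Toxic: bright display gives 43 − 6 = 37; dull display gives 10 − 0 = 10. No deviation. ✓
Palatable: dull display gives 10 − 0 = 10; bright display gives 43 − 42 = 1. No deviation. ✓
Neither type gains from mimicking the other.

Yes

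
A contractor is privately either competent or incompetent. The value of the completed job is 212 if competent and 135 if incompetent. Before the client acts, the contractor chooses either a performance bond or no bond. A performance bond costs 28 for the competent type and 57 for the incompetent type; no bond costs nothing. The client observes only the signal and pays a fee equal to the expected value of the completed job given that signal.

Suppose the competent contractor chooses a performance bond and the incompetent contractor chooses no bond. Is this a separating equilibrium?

No

If types separate, bond earns payment 212 and no bond earns 135.
Competent: bond gives 212 − 28 = 184; no bond gives 135 − 0 = 135. No deviation. ✓
Incompetent: no bond gives 135 − 0 = 135; bond gives 212 − 57 = 155. Would deviate. ✗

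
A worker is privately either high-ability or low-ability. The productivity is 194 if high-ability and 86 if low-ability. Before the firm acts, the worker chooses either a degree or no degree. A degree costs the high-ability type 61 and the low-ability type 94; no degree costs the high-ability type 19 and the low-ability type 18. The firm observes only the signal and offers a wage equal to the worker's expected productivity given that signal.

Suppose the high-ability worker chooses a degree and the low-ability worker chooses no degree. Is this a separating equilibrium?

No

If types separate, degree earns payment 194 and no degree earns 86.
High-ability: degree gives 194 − 61 = 133; no degree gives 86 − 19 = 67. No deviation. ✓
Low-ability: no degree gives 86 − 18 = 68; degree gives 194 − 94 = 100. Would deviate. ✗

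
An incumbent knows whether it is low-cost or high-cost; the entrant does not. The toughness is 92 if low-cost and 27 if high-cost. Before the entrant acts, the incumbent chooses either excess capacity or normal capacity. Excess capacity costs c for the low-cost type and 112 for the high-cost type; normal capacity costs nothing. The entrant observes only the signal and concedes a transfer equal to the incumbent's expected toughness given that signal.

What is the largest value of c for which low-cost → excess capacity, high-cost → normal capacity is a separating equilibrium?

Under separation: excess capacity → low-cost (pays 92); normal capacity → high-cost (pays 27).
High-cost: 27 − 0 = 27 ≥ 92 − 112 = -20. Holds regardless of c. ✓
Low-cost: 92 − c ≥ 27 − 0, so c ≤ 92 − 27 = 65.

65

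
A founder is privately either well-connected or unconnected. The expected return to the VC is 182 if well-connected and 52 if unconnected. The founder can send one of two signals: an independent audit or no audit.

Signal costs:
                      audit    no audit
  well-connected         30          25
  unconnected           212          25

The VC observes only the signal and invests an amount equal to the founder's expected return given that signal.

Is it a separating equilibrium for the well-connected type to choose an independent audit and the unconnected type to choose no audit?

Under separation the VC infers type exactly: audit → well-connected (pays 182), no audit → unconnected (pays 52).
Well-connected: audit gives 182 − 30 = 152; no audit gives 52 − 25 = 27. No deviation. ✓
Unconnected: no audit gives 52 − 25 = 27; audit gives 182 − 212 = -30. No deviation. ✓
Both incentive constraints hold.

Yes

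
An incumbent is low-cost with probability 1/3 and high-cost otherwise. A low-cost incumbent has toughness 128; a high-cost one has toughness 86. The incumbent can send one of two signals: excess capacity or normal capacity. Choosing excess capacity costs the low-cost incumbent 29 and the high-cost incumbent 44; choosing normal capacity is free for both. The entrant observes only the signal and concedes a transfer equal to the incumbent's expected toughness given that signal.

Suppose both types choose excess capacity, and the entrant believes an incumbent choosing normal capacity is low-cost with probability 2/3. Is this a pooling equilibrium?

No

At the pooled signal (excess capacity) the entrant holds the prior 1/3 and pays 1/3·128 + 2/3·86 = 100. Off-path (normal capacity) belief 2/3 gives 2/3·128 + 1/3·86 = 114.
Low-cost: excess capacity gives 100 − 29 = 71; normal capacity gives 114 − 0 = 114. Deviates. ✗
High-cost: excess capacity gives 100 − 44 = 56; normal capacity gives 114 − 0 = 114. Deviates. ✗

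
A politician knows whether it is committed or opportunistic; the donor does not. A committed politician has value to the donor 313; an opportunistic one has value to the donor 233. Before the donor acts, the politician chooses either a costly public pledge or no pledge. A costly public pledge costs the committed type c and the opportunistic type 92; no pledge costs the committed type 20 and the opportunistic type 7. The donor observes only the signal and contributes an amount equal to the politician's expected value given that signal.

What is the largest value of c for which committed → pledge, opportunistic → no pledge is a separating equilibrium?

100

Under separation: pledge → committed (pays 313); no pledge → opportunistic (pays 233).
Opportunistic: 233 − 7 = 226 ≥ 313 − 92 = 221. Holds regardless of c. ✓
Committed: 313 − c ≥ 233 − 20, so c ≤ 313 − 213 = 100.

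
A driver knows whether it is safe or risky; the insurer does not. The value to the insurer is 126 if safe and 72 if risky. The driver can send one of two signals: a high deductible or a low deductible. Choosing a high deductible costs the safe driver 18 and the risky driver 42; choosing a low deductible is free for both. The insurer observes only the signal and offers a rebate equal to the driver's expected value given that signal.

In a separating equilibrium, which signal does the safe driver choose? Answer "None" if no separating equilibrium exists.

None

Try safe → high deductible, risky → low deductible:
  Under separation the insurer infers type exactly: high deductible → safe (pays 126), low deductible → risky (pays 72).
  Safe: high deductible gives 126 − 18 = 108; low deductible gives 72 − 0 = 72. No deviation. ✓
  Risky: low deductible gives 72 − 0 = 72; high deductible gives 126 − 42 = 84. Would deviate. ✗
Try safe → low deductible, risky → high deductible:
  Under separation the insurer infers type exactly: low deductible → safe (pays 126), high deductible → risky (pays 72).
  Safe: low deductible gives 126 − 0 = 126; high deductible gives 72 − 18 = 54. No deviation. ✓
  Risky: high deductible gives 72 − 42 = 30; low deductible gives 126 − 0 = 126. Would deviate. ✗
Neither assignment is incentive-compatible.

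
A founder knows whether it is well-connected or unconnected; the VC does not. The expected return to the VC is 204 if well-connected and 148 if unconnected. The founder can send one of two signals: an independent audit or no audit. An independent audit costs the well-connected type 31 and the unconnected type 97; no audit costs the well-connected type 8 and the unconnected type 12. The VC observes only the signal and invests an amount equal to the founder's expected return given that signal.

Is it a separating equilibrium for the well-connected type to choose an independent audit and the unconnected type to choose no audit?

If types separate, audit earns payment 204 and no audit earns 148.
Well-connected: audit gives 204 − 31 = 173; no audit gives 148 − 8 = 140. No deviation. ✓
Unconnected: no audit gives 148 − 12 = 136; audit gives 204 − 97 = 107. No deviation. ✓
Both incentive constraints hold.

Yes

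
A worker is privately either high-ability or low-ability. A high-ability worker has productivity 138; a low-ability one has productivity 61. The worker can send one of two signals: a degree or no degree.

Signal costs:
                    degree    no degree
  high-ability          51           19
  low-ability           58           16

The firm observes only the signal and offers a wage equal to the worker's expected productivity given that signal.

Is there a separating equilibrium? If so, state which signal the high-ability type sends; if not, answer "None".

None

Try high-ability → degree, low-ability → no degree:
  Under separation the firm infers type exactly: degree → high-ability (pays 138), no degree → low-ability (pays 61).
  High-ability: degree gives 138 − 51 = 87; no degree gives 61 − 19 = 42. No deviation. ✓
  Low-ability: no degree gives 61 − 16 = 45; degree gives 138 − 58 = 80. Would deviate. ✗
Try high-ability → no degree, low-ability → degree:
  Under separation the firm infers type exactly: no degree → high-ability (pays 138), degree → low-ability (pays 61).
  High-ability: no degree gives 138 − 19 = 119; degree gives 61 − 51 = 10. No deviation. ✓
  Low-ability: degree gives 61 − 58 = 3; no degree gives 138 − 16 = 122. Would deviate. ✗
Neither assignment is incentive-compatible.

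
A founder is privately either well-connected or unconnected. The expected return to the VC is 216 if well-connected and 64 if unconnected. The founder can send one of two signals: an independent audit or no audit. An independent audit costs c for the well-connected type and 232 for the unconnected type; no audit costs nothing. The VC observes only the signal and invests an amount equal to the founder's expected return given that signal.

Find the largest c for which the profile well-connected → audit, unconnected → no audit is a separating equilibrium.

Under separation: audit → well-connected (pays 216); no audit → unconnected (pays 64).
Unconnected: 64 − 0 = 64 ≥ 216 − 232 = -16. Holds regardless of c. ✓
Well-connected: 216 − c ≥ 64 − 0, so c ≤ 216 − 64 = 152.

152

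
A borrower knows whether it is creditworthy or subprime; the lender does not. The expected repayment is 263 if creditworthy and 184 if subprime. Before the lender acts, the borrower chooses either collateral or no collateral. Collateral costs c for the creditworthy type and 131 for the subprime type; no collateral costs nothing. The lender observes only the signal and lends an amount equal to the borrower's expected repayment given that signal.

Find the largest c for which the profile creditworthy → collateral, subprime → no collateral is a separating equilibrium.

Under separation: collateral → creditworthy (pays 263); no collateral → subprime (pays 184).
Subprime: 184 − 0 = 184 ≥ 263 − 131 = 132. Holds regardless of c. ✓
Creditworthy: 263 − c ≥ 184 − 0, so c ≤ 263 − 184 = 79.

79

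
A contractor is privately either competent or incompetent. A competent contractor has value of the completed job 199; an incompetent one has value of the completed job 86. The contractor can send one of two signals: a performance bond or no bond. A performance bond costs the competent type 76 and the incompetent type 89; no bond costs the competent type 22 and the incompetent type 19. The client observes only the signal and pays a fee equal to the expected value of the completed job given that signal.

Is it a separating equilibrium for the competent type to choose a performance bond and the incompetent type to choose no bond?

If types separate, bond earns payment 199 and no bond earns 86.
Competent: bond gives 199 − 76 = 123; no bond gives 86 − 22 = 64. No deviation. ✓
Incompetent: no bond gives 86 − 19 = 67; bond gives 199 − 89 = 110. Would deviate. ✗

No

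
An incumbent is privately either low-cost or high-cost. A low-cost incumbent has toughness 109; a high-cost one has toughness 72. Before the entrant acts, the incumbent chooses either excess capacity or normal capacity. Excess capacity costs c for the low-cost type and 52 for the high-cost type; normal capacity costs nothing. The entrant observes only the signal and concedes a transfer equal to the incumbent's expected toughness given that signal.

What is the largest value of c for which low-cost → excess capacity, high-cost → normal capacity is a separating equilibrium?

37

Under separation: excess capacity → low-cost (pays 109); normal capacity → high-cost (pays 72).
High-cost: 72 − 0 = 72 ≥ 109 − 52 = 57. Holds regardless of c. ✓
Low-cost: 109 − c ≥ 72 − 0, so c ≤ 109 − 72 = 37.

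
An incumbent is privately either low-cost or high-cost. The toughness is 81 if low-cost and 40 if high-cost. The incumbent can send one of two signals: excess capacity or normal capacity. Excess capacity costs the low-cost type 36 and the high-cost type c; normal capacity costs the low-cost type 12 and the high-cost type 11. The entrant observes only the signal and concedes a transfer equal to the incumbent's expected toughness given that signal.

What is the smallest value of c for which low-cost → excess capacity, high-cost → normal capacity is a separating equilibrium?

Under separation: excess capacity → low-cost (pays 81); normal capacity → high-cost (pays 40).
Low-cost: 81 − 36 = 45 ≥ 40 − 12 = 28. Holds regardless of c. ✓
High-cost: 40 − 11 ≥ 81 − c, so c ≥ 81 − 29 = 52.

52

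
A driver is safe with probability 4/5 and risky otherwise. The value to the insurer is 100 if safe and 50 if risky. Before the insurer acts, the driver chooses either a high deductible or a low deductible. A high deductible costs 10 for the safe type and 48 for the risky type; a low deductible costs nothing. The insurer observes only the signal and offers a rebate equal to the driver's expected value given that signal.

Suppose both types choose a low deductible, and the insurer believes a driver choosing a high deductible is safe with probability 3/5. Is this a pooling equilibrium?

At the pooled signal (low deductible) the insurer holds the prior 4/5 and pays 4/5·100 + 1/5·50 = 90. Off-path (high deductible) belief 3/5 gives 3/5·100 + 2/5·50 = 80.
Safe: low deductible gives 90 − 0 = 90; high deductible gives 80 − 10 = 70. Stays. ✓
Risky: low deductible gives 90 − 0 = 90; high deductible gives 80 − 48 = 32. Stays. ✓

Yes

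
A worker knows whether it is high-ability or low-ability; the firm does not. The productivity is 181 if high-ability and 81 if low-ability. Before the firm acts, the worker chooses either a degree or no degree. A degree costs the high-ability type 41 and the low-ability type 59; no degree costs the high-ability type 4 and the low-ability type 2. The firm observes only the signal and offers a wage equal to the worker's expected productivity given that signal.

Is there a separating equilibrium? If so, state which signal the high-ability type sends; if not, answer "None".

Try high-ability → degree, low-ability → no degree:
  If types separate, degree earns payment 181 and no degree earns 81.
  High-ability: degree gives 181 − 41 = 140; no degree gives 81 − 4 = 77. No deviation. ✓
  Low-ability: no degree gives 81 − 2 = 79; degree gives 181 − 59 = 122. Would deviate. ✗
Try high-ability → no degree, low-ability → degree:
  If types separate, no degree earns payment 181 and degree earns 81.
  High-ability: no degree gives 181 − 4 = 177; degree gives 81 − 41 = 40. No deviation. ✓
  Low-ability: degree gives 81 − 59 = 22; no degree gives 181 − 2 = 179. Would deviate. ✗
Neither assignment is incentive-compatible.

None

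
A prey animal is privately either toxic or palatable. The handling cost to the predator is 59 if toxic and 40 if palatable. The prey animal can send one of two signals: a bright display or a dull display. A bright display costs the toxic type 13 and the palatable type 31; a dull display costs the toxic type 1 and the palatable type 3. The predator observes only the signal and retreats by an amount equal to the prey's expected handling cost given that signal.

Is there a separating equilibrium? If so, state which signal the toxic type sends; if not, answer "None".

Try toxic → bright display, palatable → dull display:
  If types separate, bright display earns payment 59 and dull display earns 40.
  Toxic: bright display gives 59 − 13 = 46; dull display gives 40 − 1 = 39. No deviation. ✓
  Palatable: dull display gives 40 − 3 = 37; bright display gives 59 − 31 = 28. No deviation. ✓
Both hold — the toxic type sends bright display.

bright display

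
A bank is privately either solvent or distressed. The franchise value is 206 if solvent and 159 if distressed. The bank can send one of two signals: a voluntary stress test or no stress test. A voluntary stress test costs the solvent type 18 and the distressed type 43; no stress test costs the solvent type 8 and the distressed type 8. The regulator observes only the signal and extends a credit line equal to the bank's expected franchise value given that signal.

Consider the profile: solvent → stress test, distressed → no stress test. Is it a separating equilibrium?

No

If types separate, stress test earns payment 206 and no stress test earns 159.
Solvent: stress test gives 206 − 18 = 188; no stress test gives 159 − 8 = 151. No deviation. ✓
Distressed: no stress test gives 159 − 8 = 151; stress test gives 206 − 43 = 163. Would deviate. ✗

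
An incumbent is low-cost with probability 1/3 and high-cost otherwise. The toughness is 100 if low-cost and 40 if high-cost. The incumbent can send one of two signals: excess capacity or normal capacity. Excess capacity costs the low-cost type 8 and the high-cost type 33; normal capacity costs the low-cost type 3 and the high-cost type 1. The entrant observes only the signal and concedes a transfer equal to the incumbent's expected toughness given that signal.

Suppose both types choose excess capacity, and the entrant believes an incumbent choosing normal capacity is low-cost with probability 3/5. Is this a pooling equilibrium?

No

At the pooled signal (excess capacity) the entrant holds the prior 1/3 and pays 1/3·100 + 2/3·40 = 60. Off-path (normal capacity) belief 3/5 gives 3/5·100 + 2/5·40 = 76.
Low-cost: excess capacity gives 60 − 8 = 52; normal capacity gives 76 − 3 = 73. Deviates. ✗
High-cost: excess capacity gives 60 − 33 = 27; normal capacity gives 76 − 1 = 75. Deviates. ✗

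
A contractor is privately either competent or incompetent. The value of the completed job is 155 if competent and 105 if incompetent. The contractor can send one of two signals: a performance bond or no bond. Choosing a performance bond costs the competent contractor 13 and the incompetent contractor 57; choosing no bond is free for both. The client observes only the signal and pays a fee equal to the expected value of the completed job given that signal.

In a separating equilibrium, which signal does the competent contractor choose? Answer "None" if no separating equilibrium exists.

bond

Try competent → bond, incompetent → no bond:
  If types separate, bond earns payment 155 and no bond earns 105.
  Competent: bond gives 155 − 13 = 142; no bond gives 105 − 0 = 105. No deviation. ✓
  Incompetent: no bond gives 105 − 0 = 105; bond gives 155 − 57 = 98. No deviation. ✓
Both hold — the competent type sends bond.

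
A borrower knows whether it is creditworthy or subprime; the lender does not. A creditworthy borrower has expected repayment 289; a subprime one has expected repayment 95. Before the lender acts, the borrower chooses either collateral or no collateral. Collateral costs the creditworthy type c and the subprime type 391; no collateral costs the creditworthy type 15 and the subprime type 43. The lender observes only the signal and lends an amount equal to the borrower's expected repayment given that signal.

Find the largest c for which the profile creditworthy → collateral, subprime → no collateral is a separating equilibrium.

209

Under separation: collateral → creditworthy (pays 289); no collateral → subprime (pays 95).
Subprime: 95 − 43 = 52 ≥ 289 − 391 = -102. Holds regardless of c. ✓
Creditworthy: 289 − c ≥ 95 − 15, so c ≤ 289 − 80 = 209.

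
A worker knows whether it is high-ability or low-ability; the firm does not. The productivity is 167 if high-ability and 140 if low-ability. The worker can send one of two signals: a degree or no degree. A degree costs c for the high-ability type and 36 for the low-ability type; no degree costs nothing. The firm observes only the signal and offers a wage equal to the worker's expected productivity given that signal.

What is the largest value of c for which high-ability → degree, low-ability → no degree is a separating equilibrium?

Under separation: degree → high-ability (pays 167); no degree → low-ability (pays 140).
Low-ability: 140 − 0 = 140 ≥ 167 − 36 = 131. Holds regardless of c. ✓
High-ability: 167 − c ≥ 140 − 0, so c ≤ 167 − 140 = 27.

27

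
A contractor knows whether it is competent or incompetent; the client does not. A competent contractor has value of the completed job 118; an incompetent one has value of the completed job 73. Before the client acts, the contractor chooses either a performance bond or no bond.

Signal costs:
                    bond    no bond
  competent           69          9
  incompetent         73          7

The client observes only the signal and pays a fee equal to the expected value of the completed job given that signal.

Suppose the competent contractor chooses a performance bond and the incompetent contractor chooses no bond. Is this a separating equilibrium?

No

If types separate, bond earns payment 118 and no bond earns 73.
Competent: bond gives 118 − 69 = 49; no bond gives 73 − 9 = 64. Would deviate. ✗
Incompetent: no bond gives 73 − 7 = 66; bond gives 118 − 73 = 45. No deviation. ✓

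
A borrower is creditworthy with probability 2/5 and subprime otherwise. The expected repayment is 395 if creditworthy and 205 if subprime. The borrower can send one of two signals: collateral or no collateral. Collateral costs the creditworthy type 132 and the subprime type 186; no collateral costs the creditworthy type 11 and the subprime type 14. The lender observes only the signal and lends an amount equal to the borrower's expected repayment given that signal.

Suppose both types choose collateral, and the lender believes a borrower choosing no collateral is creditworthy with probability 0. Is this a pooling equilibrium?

On the equilibrium path (collateral) the lender holds the prior 2/5 and pays 2/5·395 + 3/5·205 = 281. Off-path (no collateral) belief 0 gives 0·395 + 1·205 = 205.
Creditworthy: collateral gives 281 − 132 = 149; no collateral gives 205 − 11 = 194. Deviates. ✗
Subprime: collateral gives 281 − 186 = 95; no collateral gives 205 − 14 = 191. Deviates. ✗

No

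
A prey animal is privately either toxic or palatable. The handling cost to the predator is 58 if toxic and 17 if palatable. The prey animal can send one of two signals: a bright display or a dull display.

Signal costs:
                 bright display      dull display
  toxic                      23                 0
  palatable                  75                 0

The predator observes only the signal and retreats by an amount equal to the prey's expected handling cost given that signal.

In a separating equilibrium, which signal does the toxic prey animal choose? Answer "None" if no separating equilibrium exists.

bright display

Try toxic → bright display, palatable → dull display:
  Under separation the predator infers type exactly: bright display → toxic (pays 58), dull display → palatable (pays 17).
  Toxic: bright display gives 58 − 23 = 35; dull display gives 17 − 0 = 17. No deviation. ✓
  Palatable: dull display gives 17 − 0 = 17; bright display gives 58 − 75 = -17. No deviation. ✓
Both hold — the toxic type sends bright display.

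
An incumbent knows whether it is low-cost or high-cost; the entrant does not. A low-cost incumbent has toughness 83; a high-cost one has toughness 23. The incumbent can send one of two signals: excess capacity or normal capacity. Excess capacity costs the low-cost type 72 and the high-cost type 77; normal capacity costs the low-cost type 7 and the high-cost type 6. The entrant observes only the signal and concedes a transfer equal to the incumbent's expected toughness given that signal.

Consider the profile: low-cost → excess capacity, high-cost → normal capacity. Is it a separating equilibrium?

If types separate, excess capacity earns payment 83 and normal capacity earns 23.
Low-cost: excess capacity gives 83 − 72 = 11; normal capacity gives 23 − 7 = 16. Would deviate. ✗
High-cost: normal capacity gives 23 − 6 = 17; excess capacity gives 83 − 77 = 6. No deviation. ✓

No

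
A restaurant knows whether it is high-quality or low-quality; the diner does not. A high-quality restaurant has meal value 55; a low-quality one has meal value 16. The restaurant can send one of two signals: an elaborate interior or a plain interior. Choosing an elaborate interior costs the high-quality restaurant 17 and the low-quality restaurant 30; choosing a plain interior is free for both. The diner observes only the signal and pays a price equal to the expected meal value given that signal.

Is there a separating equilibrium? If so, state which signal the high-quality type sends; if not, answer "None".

Try high-quality → elaborate interior, low-quality → plain interior:
  If types separate, elaborate interior earns payment 55 and plain interior earns 16.
  High-quality: elaborate interior gives 55 − 17 = 38; plain interior gives 16 − 0 = 16. No deviation. ✓
  Low-quality: plain interior gives 16 − 0 = 16; elaborate interior gives 55 − 30 = 25. Would deviate. ✗
Try high-quality → plain interior, low-quality → elaborate interior:
  If types separate, plain interior earns payment 55 and elaborate interior earns 16.
  High-quality: plain interior gives 55 − 0 = 55; elaborate interior gives 16 − 17 = -1. No deviation. ✓
  Low-quality: elaborate interior gives 16 − 30 = -14; plain interior gives 55 − 0 = 55. Would deviate. ✗
Neither assignment is incentive-compatible.

None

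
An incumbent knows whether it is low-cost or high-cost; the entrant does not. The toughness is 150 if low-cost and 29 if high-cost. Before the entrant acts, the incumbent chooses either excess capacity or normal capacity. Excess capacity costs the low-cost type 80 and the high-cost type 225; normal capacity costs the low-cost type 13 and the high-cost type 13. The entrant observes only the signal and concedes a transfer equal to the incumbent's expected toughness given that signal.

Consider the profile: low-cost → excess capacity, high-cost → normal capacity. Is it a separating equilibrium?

If types separate, excess capacity earns payment 150 and normal capacity earns 29.
Low-cost: excess capacity gives 150 − 80 = 70; normal capacity gives 29 − 13 = 16. No deviation. ✓
High-cost: normal capacity gives 29 − 13 = 16; excess capacity gives 150 − 225 = -75. No deviation. ✓
Neither type gains from mimicking the other.

Yes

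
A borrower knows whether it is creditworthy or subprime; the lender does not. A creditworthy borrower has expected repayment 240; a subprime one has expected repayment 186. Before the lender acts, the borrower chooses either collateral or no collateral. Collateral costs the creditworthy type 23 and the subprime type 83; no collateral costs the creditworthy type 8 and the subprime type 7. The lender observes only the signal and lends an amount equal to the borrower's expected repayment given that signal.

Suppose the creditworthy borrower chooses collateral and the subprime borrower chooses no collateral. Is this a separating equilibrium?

Under separation the lender infers type exactly: collateral → creditworthy (pays 240), no collateral → subprime (pays 186).
Creditworthy: collateral gives 240 − 23 = 217; no collateral gives 186 − 8 = 178. No deviation. ✓
Subprime: no collateral gives 186 − 7 = 179; collateral gives 240 − 83 = 157. No deviation. ✓
Neither type gains from mimicking the other.

Yes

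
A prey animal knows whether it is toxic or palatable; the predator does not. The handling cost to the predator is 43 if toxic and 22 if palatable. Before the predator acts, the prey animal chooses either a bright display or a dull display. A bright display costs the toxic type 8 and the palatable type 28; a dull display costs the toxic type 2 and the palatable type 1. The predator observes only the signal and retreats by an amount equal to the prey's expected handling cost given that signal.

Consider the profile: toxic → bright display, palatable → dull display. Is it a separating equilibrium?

Yes

If types separate, bright display earns payment 43 and dull display earns 22.
Toxic: bright display gives 43 − 8 = 35; dull display gives 22 − 2 = 20. No deviation. ✓
Palatable: dull display gives 22 − 1 = 21; bright display gives 43 − 28 = 15. No deviation. ✓
Neither type gains from mimicking the other.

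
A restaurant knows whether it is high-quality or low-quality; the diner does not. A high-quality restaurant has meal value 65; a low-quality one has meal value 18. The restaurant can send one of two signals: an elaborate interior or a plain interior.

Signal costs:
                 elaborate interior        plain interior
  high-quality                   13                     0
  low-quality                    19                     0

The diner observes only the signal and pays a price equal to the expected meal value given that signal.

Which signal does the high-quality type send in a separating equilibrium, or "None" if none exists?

Try high-quality → elaborate interior, low-quality → plain interior:
  If types separate, elaborate interior earns payment 65 and plain interior earns 18.
  High-quality: elaborate interior gives 65 − 13 = 52; plain interior gives 18 − 0 = 18. No deviation. ✓
  Low-quality: plain interior gives 18 − 0 = 18; elaborate interior gives 65 − 19 = 46. Would deviate. ✗
Try high-quality → plain interior, low-quality → elaborate interior:
  If types separate, plain interior earns payment 65 and elaborate interior earns 18.
  High-quality: plain interior gives 65 − 0 = 65; elaborate interior gives 18 − 13 = 5. No deviation. ✓
  Low-quality: elaborate interior gives 18 − 19 = -1; plain interior gives 65 − 0 = 65. Would deviate. ✗
Neither assignment is incentive-compatible.

None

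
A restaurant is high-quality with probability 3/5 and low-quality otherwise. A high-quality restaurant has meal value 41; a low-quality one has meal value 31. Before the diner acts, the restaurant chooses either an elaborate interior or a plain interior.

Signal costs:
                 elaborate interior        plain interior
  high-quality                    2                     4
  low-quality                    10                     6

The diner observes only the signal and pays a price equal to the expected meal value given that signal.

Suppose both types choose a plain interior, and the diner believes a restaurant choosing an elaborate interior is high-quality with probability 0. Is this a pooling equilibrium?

Yes

At the pooled signal (plain interior) the diner holds the prior 3/5 and pays 3/5·41 + 2/5·31 = 37. Off-path (elaborate interior) belief 0 gives 0·41 + 1·31 = 31.
High-quality: plain interior gives 37 − 4 = 33; elaborate interior gives 31 − 2 = 29. Stays. ✓
Low-quality: plain interior gives 37 − 6 = 31; elaborate interior gives 31 − 10 = 21. Stays. ✓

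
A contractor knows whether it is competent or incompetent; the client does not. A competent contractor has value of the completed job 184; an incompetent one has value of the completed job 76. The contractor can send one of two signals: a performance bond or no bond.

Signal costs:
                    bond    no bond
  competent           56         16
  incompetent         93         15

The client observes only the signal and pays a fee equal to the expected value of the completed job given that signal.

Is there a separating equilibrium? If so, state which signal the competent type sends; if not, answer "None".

None

Try competent → bond, incompetent → no bond:
  If types separate, bond earns payment 184 and no bond earns 76.
  Competent: bond gives 184 − 56 = 128; no bond gives 76 − 16 = 60. No deviation. ✓
  Incompetent: no bond gives 76 − 15 = 61; bond gives 184 − 93 = 91. Would deviate. ✗
Try competent → no bond, incompetent → bond:
  If types separate, no bond earns payment 184 and bond earns 76.
  Competent: no bond gives 184 − 16 = 168; bond gives 76 − 56 = 20. No deviation. ✓
  Incompetent: bond gives 76 − 93 = -17; no bond gives 184 − 15 = 169. Would deviate. ✗
Neither assignment is incentive-compatible.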